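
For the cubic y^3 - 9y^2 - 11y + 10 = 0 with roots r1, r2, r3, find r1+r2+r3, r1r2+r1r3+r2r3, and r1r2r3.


Monic cubic y^3+by^2+cy+d=0: sum=-b, pairwise sum=c, product=-d.
b=-9, c=-11, d=10
r1+r2+r3 = 9
r1r2+r1r3+r2r3 = -11
r1r2r3 = -10


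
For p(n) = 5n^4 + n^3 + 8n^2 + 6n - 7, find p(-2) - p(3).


p(-2) = 85
p(3) = 515
p(-2) - p(3) = 85 - 515 = -430


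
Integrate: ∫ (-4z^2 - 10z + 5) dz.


Reverse power rule on each term:
  ∫ -4z^2 dz = -(4/3)z^3
  ∫ -10z dz = -5z^2
  ∫ 5 dz = 5z
F(z) = -(4/3)z^3 - 5z^2 + 5z + C


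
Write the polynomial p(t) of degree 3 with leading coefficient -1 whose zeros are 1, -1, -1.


p(t) = -(t - 1)(t + 1)(t + 1)
Expand: -t^3 - t^2 + t + 1


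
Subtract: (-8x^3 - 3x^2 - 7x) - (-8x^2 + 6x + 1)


Distribute the minus sign:
  (-8x^3 - 3x^2 - 7x)
- (-8x^2 + 6x + 1)
Negate second polynomial: 8x^2 - 6x - 1
Add: -8x^3 + 5x^2 - 13x - 1


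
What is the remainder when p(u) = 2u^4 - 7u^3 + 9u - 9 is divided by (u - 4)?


By the Remainder Theorem, the remainder equals p(4):
  2*(4)^4 = 512
  -7*(4)^3 = -448
  0*(4)^2 = 0
  9*(4)^1 = 36
  constant: -9
Sum: 512 - 448 + 0 + 36 - 9 = 91


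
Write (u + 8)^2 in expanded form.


Expand (u + 8)^2 by repeated multiplication:
= u^2 + 16u + 64


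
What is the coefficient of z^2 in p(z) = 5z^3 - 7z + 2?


Read off the coefficient of z^2: 0


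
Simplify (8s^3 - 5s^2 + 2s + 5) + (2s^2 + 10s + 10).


Align terms by degree and add:
  8s^3 - 5s^2 + 2s + 5
+ 2s^2 + 10s + 10
= 8s^3 - 3s^2 + 12s + 15


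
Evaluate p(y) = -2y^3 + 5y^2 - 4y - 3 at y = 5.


Using direct substitution:
  -2 * (5)^3 = -250
  5 * (5)^2 = 125
  -4 * (5)^1 = -20
  constant: -3
Sum = -250 + 125 - 20 - 3 = -148


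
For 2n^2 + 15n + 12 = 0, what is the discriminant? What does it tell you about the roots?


D = b^2 - 4ac = (15)^2 - 4(2)(12) = 225 - 96 = 129
Since D > 0: two distinct irrational roots


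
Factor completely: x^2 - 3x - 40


Roots satisfy r1 + r2 = -b/a = 3 and r1*r2 = c/a = -40.
So r1 = 8, r2 = -5.
x^2 - 3x - 40 = (x - r1)(x - r2) = (x - 8)(x + 5)


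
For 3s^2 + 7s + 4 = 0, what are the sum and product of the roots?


For as^2+bs+c=0: sum = -b/a, product = c/a.
a=3, b=7, c=4
Sum = -(7)/3 = -7/3
Product = (4)/3 = 4/3


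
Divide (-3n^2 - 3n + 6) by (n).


(-3n^2 - 3n + 6) / (n)
Step 1: -3n * (n) = -3n^2; subtract.
Step 2: -3 * (n) = -3n; subtract.
Quotient: -3n - 3, Remainder: 6


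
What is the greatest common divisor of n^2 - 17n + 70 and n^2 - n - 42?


Factor each:
  n^2 - 17n + 70 = (n - 7)(n - 10)
  n^2 - n - 42 = (n - 7)(n + 6)
Common monic factor: n - 7


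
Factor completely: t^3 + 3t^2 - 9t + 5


Try integer roots (divisors of 5). t=1: p(1)=0.
Divide out (t - 1): quotient is t^2 + 4t - 5.
Factor the quadratic: (t + 5)(t - 1)
Result: (t - 1)(t + 5)(t - 1)


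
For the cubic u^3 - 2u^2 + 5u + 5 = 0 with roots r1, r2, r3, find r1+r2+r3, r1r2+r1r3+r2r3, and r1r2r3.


Monic cubic u^3+bu^2+cu+d=0: sum=-b, pairwise sum=c, product=-d.
b=-2, c=5, d=5
r1+r2+r3 = 2
r1r2+r1r3+r2r3 = 5
r1r2r3 = -5


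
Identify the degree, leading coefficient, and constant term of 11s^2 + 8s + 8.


Highest power of s is 2, with coefficient 11. Constant term is 8.
Degree = 2, leading coefficient = 11, constant term = 8


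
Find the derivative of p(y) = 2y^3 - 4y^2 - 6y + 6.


Apply the power rule term by term:
  d/dy(2y^3) = 6y^2
  d/dy(-4y^2) = -8y
  d/dy(-6y) = -6
  d/dy(6) = 0
p'(y) = 6y^2 - 8y - 6


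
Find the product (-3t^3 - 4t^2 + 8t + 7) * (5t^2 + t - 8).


Distribute each term of the first polynomial:
  (-3t^3)(5t^2 + t - 8) = -15t^5 - 3t^4 + 24t^3
  (-4t^2)(5t^2 + t - 8) = -20t^4 - 4t^3 + 32t^2
  (8t)(5t^2 + t - 8) = 40t^3 + 8t^2 - 64t
  (7)(5t^2 + t - 8) = 35t^2 + 7t - 56
Sum: -15t^5 - 23t^4 + 60t^3 + 75t^2 - 57t - 56


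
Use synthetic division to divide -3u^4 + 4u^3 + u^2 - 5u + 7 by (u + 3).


Synthetic division with c = -3. Coefficients: -3, 4, 1, -5, 7
Bring down -3.
  -3 * -3 = 9; 9 + 4 = 13
  13 * -3 = -39; -39 + 1 = -38
  -38 * -3 = 114; 114 - 5 = 109
  109 * -3 = -327; -327 + 7 = -320
Quotient: -3u^3 + 13u^2 - 38u + 109, Remainder: -320


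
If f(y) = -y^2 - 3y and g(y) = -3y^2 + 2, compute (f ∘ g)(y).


Substitute g(y) into f:
f(g(y)) = -1*(-3y^2 + 2)^2 + (-3)*(-3y^2 + 2)
(-3y^2 + 2)^2 = 9y^4 - 12y^2 + 4
Expand and combine: -9y^4 + 21y^2 - 10


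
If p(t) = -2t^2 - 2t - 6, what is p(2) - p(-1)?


p(2) = -18
p(-1) = -6
p(2) - p(-1) = -18 + 6 = -12


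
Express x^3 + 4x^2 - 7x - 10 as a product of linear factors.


Try integer roots (divisors of -10). x=-5: p(-5)=0.
Divide out (x + 5): quotient is x^2 - x - 2.
Factor the quadratic: (x - 2)(x + 1)
Result: (x + 5)(x - 2)(x + 1)


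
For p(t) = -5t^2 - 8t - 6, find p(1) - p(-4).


p(1) = -19
p(-4) = -54
p(1) - p(-4) = -19 + 54 = 35


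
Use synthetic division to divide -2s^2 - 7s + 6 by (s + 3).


Synthetic division with c = -3. Coefficients: -2, -7, 6
Bring down -2.
  -2 * -3 = 6; 6 - 7 = -1
  -1 * -3 = 3; 3 + 6 = 9
Quotient: -2s - 1, Remainder: 9


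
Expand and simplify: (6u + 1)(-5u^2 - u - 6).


Distribute each term of the first polynomial:
  (6u)(-5u^2 - u - 6) = -30u^3 - 6u^2 - 36u
  (1)(-5u^2 - u - 6) = -5u^2 - u - 6
Sum: -30u^3 - 11u^2 - 37u - 6


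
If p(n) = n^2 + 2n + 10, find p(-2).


Using direct substitution:
  1 * (-2)^2 = 4
  2 * (-2)^1 = -4
  constant: 10
Sum = 4 - 4 + 10 = 10


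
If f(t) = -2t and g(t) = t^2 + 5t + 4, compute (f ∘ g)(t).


Substitute g(t) into f:
f(g(t)) = -2*(t^2 + 5t + 4)
Expand and combine: -2t^2 - 10t - 8


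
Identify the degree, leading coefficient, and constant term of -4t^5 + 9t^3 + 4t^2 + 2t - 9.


Highest power of t is 5, with coefficient -4. Constant term is -9.
Degree = 5, leading coefficient = -4, constant term = -9


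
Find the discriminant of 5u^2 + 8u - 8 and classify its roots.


D = b^2 - 4ac = (8)^2 - 4(5)(-8) = 64 + 160 = 224
Since D > 0: two distinct irrational roots


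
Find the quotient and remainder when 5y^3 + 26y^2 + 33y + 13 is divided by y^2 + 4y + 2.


(5y^3 + 26y^2 + 33y + 13) / (y^2 + 4y + 2)
Step 1: 5y * (y^2 + 4y + 2) = 5y^3 + 20y^2 + 10y; subtract.
Step 2: 6 * (y^2 + 4y + 2) = 6y^2 + 24y + 12; subtract.
Quotient: 5y + 6, Remainder: -y + 1


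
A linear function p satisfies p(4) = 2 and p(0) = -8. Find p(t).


p(t) = mt + b. Using p(4)=2, p(0)=-8:
m = (2 + 8)/(4) = 10/4 = 5/2
b = 2 - m*(4) = 2 - 10 = -8
p(t) = (5/2)t - 8


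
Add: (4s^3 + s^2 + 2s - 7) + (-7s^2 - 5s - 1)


Align terms by degree and add:
  4s^3 + s^2 + 2s - 7
  -7s^2 - 5s - 1
= 4s^3 - 6s^2 - 3s - 8


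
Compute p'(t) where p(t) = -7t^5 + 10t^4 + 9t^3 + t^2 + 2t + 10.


Apply the power rule term by term:
  d/dt(-7t^5) = -35t^4
  d/dt(10t^4) = 40t^3
  d/dt(9t^3) = 27t^2
  d/dt(t^2) = 2t
  d/dt(2t) = 2
  d/dt(10) = 0
p'(t) = -35t^4 + 40t^3 + 27t^2 + 2t + 2


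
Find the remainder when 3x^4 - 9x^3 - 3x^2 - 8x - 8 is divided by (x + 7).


By the Remainder Theorem, the remainder equals p(-7):
  3*(-7)^4 = 7203
  -9*(-7)^3 = 3087
  -3*(-7)^2 = -147
  -8*(-7)^1 = 56
  constant: -8
Sum: 7203 + 3087 - 147 + 56 - 8 = 10191


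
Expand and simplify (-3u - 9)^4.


Expand (-3u - 9)^4 by repeated multiplication:
  (-3u - 9)^2 = 9u^2 + 54u + 81
  (-3u - 9)^3 = -27u^3 - 243u^2 - 729u - 729
= 81u^4 + 972u^3 + 4374u^2 + 8748u + 6561


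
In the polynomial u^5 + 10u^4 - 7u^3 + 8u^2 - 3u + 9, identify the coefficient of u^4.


Read off the coefficient of u^4: 10


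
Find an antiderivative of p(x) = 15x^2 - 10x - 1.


Reverse power rule on each term:
  ∫ 15x^2 dx = 5x^3
  ∫ -10x dx = -5x^2
  ∫ -1 dx = -x
F(x) = 5x^3 - 5x^2 - x + C


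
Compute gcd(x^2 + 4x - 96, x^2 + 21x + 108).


Factor each:
  x^2 + 4x - 96 = (x + 12)(x - 8)
  x^2 + 21x + 108 = (x + 12)(x + 9)
Common monic factor: x + 12


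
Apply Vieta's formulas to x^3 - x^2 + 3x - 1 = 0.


Monic cubic x^3+bx^2+cx+d=0: sum=-b, pairwise sum=c, product=-d.
b=-1, c=3, d=-1
r1+r2+r3 = 1
r1r2+r1r3+r2r3 = 3
r1r2r3 = 1


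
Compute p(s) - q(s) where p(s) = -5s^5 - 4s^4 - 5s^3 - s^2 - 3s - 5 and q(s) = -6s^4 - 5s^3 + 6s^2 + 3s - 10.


Distribute the minus sign:
  (-5s^5 - 4s^4 - 5s^3 - s^2 - 3s - 5)
- (-6s^4 - 5s^3 + 6s^2 + 3s - 10)
Negate second polynomial: 6s^4 + 5s^3 - 6s^2 - 3s + 10
Add: -5s^5 + 2s^4 - 7s^2 - 6s + 5


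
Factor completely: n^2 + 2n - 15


Roots satisfy r1 + r2 = -b/a = -2 and r1*r2 = c/a = -15.
So r1 = -5, r2 = 3.
n^2 + 2n - 15 = (n - r1)(n - r2) = (n + 5)(n - 3)


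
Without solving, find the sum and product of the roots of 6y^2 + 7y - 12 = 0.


For ay^2+by+c=0: sum = -b/a, product = c/a.
a=6, b=7, c=-12
Sum = -(7)/6 = -7/6
Product = (-12)/6 = -2


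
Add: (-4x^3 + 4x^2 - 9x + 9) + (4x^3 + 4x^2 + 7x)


Align terms by degree and add:
  -4x^3 + 4x^2 - 9x + 9
+ 4x^3 + 4x^2 + 7x
= 8x^2 - 2x + 9


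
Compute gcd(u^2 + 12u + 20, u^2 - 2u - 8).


Factor each:
  u^2 + 12u + 20 = (u + 2)(u + 10)
  u^2 - 2u - 8 = (u + 2)(u - 4)
Common monic factor: u + 2


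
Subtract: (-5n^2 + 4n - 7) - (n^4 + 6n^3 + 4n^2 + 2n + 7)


Distribute the minus sign:
  (-5n^2 + 4n - 7)
- (n^4 + 6n^3 + 4n^2 + 2n + 7)
Negate second polynomial: -n^4 - 6n^3 - 4n^2 - 2n - 7
Add: -n^4 - 6n^3 - 9n^2 + 2n - 14


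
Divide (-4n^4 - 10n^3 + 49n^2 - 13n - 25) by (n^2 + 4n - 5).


(-4n^4 - 10n^3 + 49n^2 - 13n - 25) / (n^2 + 4n - 5)
Step 1: -4n^2 * (n^2 + 4n - 5) = -4n^4 - 16n^3 + 20n^2; subtract.
Step 2: 6n * (n^2 + 4n - 5) = 6n^3 + 24n^2 - 30n; subtract.
Step 3: 5 * (n^2 + 4n - 5) = 5n^2 + 20n - 25; subtract.
Quotient: -4n^2 + 6n + 5, Remainder: -3n


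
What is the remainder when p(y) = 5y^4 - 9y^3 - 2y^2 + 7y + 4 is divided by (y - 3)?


By the Remainder Theorem, the remainder equals p(3):
  5*(3)^4 = 405
  -9*(3)^3 = -243
  -2*(3)^2 = -18
  7*(3)^1 = 21
  constant: 4
Sum: 405 - 243 - 18 + 21 + 4 = 169


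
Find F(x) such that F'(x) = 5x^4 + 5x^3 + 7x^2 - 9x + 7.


Reverse power rule on each term:
  ∫ 5x^4 dx = x^5
  ∫ 5x^3 dx = (5/4)x^4
  ∫ 7x^2 dx = (7/3)x^3
  ∫ -9x dx = -(9/2)x^2
  ∫ 7 dx = 7x
F(x) = x^5 + (5/4)x^4 + (7/3)x^3 - (9/2)x^2 + 7x + C


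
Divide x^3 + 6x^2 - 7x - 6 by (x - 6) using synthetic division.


Synthetic division with c = 6. Coefficients: 1, 6, -7, -6
Bring down 1.
  1 * 6 = 6; 6 + 6 = 12
  12 * 6 = 72; 72 - 7 = 65
  65 * 6 = 390; 390 - 6 = 384
Quotient: x^2 + 12x + 65, Remainder: 384


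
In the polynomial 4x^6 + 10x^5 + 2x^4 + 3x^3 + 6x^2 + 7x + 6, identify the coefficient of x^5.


Read off the coefficient of x^5: 10


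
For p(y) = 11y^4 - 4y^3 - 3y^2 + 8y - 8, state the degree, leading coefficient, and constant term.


Highest power of y is 4, with coefficient 11. Constant term is -8.
Degree = 4, leading coefficient = 11, constant term = -8


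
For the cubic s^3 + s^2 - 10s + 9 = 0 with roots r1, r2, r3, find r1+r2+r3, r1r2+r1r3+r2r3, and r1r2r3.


Monic cubic s^3+bs^2+cs+d=0: sum=-b, pairwise sum=c, product=-d.
b=1, c=-10, d=9
r1+r2+r3 = -1
r1r2+r1r3+r2r3 = -10
r1r2r3 = -9


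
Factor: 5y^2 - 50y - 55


Roots satisfy r1 + r2 = -b/a = 10 and r1*r2 = c/a = -11.
So r1 = -1, r2 = 11.
5y^2 - 50y - 55 = 5(y - r1)(y - r2) = 5(y + 1)(y - 11)


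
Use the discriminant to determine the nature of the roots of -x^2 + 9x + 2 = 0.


D = b^2 - 4ac = (9)^2 - 4(-1)(2) = 81 + 8 = 89
Since D > 0: two distinct irrational roots


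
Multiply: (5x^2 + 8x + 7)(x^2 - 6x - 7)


Distribute each term of the first polynomial:
  (5x^2)(x^2 - 6x - 7) = 5x^4 - 30x^3 - 35x^2
  (8x)(x^2 - 6x - 7) = 8x^3 - 48x^2 - 56x
  (7)(x^2 - 6x - 7) = 7x^2 - 42x - 49
Sum: 5x^4 - 22x^3 - 76x^2 - 98x - 49


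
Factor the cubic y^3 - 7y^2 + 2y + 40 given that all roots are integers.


Try integer roots (divisors of 40). y=4: p(4)=0.
Divide out (y - 4): quotient is y^2 - 3y - 10.
Factor the quadratic: (y - 5)(y + 2)
Result: (y - 4)(y - 5)(y + 2)


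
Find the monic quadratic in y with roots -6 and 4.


p(y) = (y + 6)(y - 4)
Expand: y^2 + 2y - 24


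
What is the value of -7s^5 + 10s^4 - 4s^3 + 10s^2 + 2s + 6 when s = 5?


Using direct substitution:
  -7 * (5)^5 = -21875
  10 * (5)^4 = 6250
  -4 * (5)^3 = -500
  10 * (5)^2 = 250
  2 * (5)^1 = 10
  constant: 6
Sum = -21875 + 6250 - 500 + 250 + 10 + 6 = -15859


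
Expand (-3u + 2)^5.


Expand (-3u + 2)^5 by repeated multiplication:
  (-3u + 2)^2 = 9u^2 - 12u + 4
  (-3u + 2)^3 = -27u^3 + 54u^2 - 36u + 8
  (-3u + 2)^4 = 81u^4 - 216u^3 + 216u^2 - 96u + 16
= -243u^5 + 810u^4 - 1080u^3 + 720u^2 - 240u + 32


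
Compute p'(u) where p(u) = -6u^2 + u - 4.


Apply the power rule term by term:
  d/du(-6u^2) = -12u
  d/du(u) = 1
  d/du(-4) = 0
p'(u) = -12u + 1


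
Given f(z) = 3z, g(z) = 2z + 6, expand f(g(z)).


Substitute g(z) into f:
f(g(z)) = 3*(2z + 6)
Expand and combine: 6z + 18


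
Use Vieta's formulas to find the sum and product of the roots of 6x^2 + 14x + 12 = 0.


For ax^2+bx+c=0: sum = -b/a, product = c/a.
a=6, b=14, c=12
Sum = -(14)/6 = -7/3
Product = (12)/6 = 2


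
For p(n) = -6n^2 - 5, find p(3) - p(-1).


p(3) = -59
p(-1) = -11
p(3) - p(-1) = -59 + 11 = -48


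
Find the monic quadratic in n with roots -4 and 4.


p(n) = (n + 4)(n - 4)
Expand: n^2 - 16


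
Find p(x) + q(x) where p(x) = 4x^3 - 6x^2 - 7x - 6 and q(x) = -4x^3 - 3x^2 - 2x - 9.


Align terms by degree and add:
  4x^3 - 6x^2 - 7x - 6
  -4x^3 - 3x^2 - 2x - 9
= -9x^2 - 9x - 15


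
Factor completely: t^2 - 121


Roots satisfy r1 + r2 = -b/a = 0 and r1*r2 = c/a = -121.
So r1 = -11, r2 = 11.
t^2 - 121 = (t - r1)(t - r2) = (t + 11)(t - 11)


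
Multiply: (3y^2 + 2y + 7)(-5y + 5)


Distribute each term of the first polynomial:
  (3y^2)(-5y + 5) = -15y^3 + 15y^2
  (2y)(-5y + 5) = -10y^2 + 10y
  (7)(-5y + 5) = -35y + 35
Sum: -15y^3 + 5y^2 - 25y + 35


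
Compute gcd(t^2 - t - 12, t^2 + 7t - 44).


Factor each:
  t^2 - t - 12 = (t - 4)(t + 3)
  t^2 + 7t - 44 = (t - 4)(t + 11)
Common monic factor: t - 4


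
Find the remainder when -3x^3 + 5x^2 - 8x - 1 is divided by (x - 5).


By the Remainder Theorem, the remainder equals p(5):
  -3*(5)^3 = -375
  5*(5)^2 = 125
  -8*(5)^1 = -40
  constant: -1
Sum: -375 + 125 - 40 - 1 = -291


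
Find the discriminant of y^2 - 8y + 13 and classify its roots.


D = b^2 - 4ac = (-8)^2 - 4(1)(13) = 64 - 52 = 12
Since D > 0: two distinct irrational roots


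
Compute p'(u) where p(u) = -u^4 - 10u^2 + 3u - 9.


Apply the power rule term by term:
  d/du(-u^4) = -4u^3
  d/du(-10u^2) = -20u
  d/du(3u) = 3
  d/du(-9) = 0
p'(u) = -4u^3 - 20u + 3


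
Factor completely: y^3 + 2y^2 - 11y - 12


Try integer roots (divisors of -12). y=-1: p(-1)=0.
Divide out (y + 1): quotient is y^2 + y - 12.
Factor the quadratic: (y - 3)(y + 4)
Result: (y + 1)(y - 3)(y + 4)


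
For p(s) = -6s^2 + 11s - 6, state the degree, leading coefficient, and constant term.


Highest power of s is 2, with coefficient -6. Constant term is -6.
Degree = 2, leading coefficient = -6, constant term = -6


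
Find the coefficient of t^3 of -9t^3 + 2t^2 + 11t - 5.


Read off the coefficient of t^3: -9


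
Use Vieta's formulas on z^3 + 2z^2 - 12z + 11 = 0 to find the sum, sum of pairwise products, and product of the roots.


Monic cubic z^3+bz^2+cz+d=0: sum=-b, pairwise sum=c, product=-d.
b=2, c=-12, d=11
r1+r2+r3 = -2
r1r2+r1r3+r2r3 = -12
r1r2r3 = -11


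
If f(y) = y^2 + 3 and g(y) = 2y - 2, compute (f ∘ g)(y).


Substitute g(y) into f:
f(g(y)) = 1*(2y - 2)^2 + 3
(2y - 2)^2 = 4y^2 - 8y + 4
Expand and combine: 4y^2 - 8y + 7


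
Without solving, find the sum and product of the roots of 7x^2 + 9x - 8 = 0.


For ax^2+bx+c=0: sum = -b/a, product = c/a.
a=7, b=9, c=-8
Sum = -(9)/7 = -9/7
Product = (-8)/7 = -8/7


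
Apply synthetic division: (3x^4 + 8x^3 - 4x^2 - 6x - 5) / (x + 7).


Synthetic division with c = -7. Coefficients: 3, 8, -4, -6, -5
Bring down 3.
  3 * -7 = -21; -21 + 8 = -13
  -13 * -7 = 91; 91 - 4 = 87
  87 * -7 = -609; -609 - 6 = -615
  -615 * -7 = 4305; 4305 - 5 = 4300
Quotient: 3x^3 - 13x^2 + 87x - 615, Remainder: 4300


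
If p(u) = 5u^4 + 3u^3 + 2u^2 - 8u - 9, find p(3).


Using direct substitution:
  5 * (3)^4 = 405
  3 * (3)^3 = 81
  2 * (3)^2 = 18
  -8 * (3)^1 = -24
  constant: -9
Sum = 405 + 81 + 18 - 24 - 9 = 471


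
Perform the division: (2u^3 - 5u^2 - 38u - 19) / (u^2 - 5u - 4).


(2u^3 - 5u^2 - 38u - 19) / (u^2 - 5u - 4)
Step 1: 2u * (u^2 - 5u - 4) = 2u^3 - 10u^2 - 8u; subtract.
Step 2: 5 * (u^2 - 5u - 4) = 5u^2 - 25u - 20; subtract.
Quotient: 2u + 5, Remainder: -5u + 1


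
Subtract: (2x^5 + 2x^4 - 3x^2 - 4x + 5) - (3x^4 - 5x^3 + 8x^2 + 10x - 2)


Distribute the minus sign:
  (2x^5 + 2x^4 - 3x^2 - 4x + 5)
- (3x^4 - 5x^3 + 8x^2 + 10x - 2)
Negate second polynomial: -3x^4 + 5x^3 - 8x^2 - 10x + 2
Add: 2x^5 - x^4 + 5x^3 - 11x^2 - 14x + 7


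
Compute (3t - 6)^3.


Expand (3t - 6)^3 by repeated multiplication:
  (3t - 6)^2 = 9t^2 - 36t + 36
= 27t^3 - 162t^2 + 324t - 216


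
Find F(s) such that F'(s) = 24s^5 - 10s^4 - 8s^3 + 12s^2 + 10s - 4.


Reverse power rule on each term:
  ∫ 24s^5 ds = 4s^6
  ∫ -10s^4 ds = -2s^5
  ∫ -8s^3 ds = -2s^4
  ∫ 12s^2 ds = 4s^3
  ∫ 10s ds = 5s^2
  ∫ -4 ds = -4s
F(s) = 4s^6 - 2s^5 - 2s^4 + 4s^3 + 5s^2 - 4s + C


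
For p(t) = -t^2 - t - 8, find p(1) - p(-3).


p(1) = -10
p(-3) = -14
p(1) - p(-3) = -10 + 14 = 4


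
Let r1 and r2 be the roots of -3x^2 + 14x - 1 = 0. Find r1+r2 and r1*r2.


For ax^2+bx+c=0: sum = -b/a, product = c/a.
a=-3, b=14, c=-1
Sum = -(14)/-3 = 14/3
Product = (-1)/-3 = 1/3


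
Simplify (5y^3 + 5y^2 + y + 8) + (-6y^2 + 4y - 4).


Align terms by degree and add:
  5y^3 + 5y^2 + y + 8
  -6y^2 + 4y - 4
= 5y^3 - y^2 + 5y + 4


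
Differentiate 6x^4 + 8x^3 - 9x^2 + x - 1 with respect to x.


Apply the power rule term by term:
  d/dx(6x^4) = 24x^3
  d/dx(8x^3) = 24x^2
  d/dx(-9x^2) = -18x
  d/dx(x) = 1
  d/dx(-1) = 0
p'(x) = 24x^3 + 24x^2 - 18x + 1


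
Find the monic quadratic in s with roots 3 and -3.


p(s) = (s - 3)(s + 3)
Expand: s^2 - 9


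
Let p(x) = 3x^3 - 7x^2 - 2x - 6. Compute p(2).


Using direct substitution:
  3 * (2)^3 = 24
  -7 * (2)^2 = -28
  -2 * (2)^1 = -4
  constant: -6
Sum = 24 - 28 - 4 - 6 = -14


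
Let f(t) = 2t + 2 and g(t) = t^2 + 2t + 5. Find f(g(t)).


Substitute g(t) into f:
f(g(t)) = 2*(t^2 + 2t + 5) + 2
Expand and combine: 2t^2 + 4t + 12


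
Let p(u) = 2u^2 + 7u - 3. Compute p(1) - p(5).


p(1) = 6
p(5) = 82
p(1) - p(5) = 6 - 82 = -76


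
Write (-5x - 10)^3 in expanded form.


Expand (-5x - 10)^3 by repeated multiplication:
  (-5x - 10)^2 = 25x^2 + 100x + 100
= -125x^3 - 750x^2 - 1500x - 1000


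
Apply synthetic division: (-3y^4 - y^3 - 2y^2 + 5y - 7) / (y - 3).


Synthetic division with c = 3. Coefficients: -3, -1, -2, 5, -7
Bring down -3.
  -3 * 3 = -9; -9 - 1 = -10
  -10 * 3 = -30; -30 - 2 = -32
  -32 * 3 = -96; -96 + 5 = -91
  -91 * 3 = -273; -273 - 7 = -280
Quotient: -3y^3 - 10y^2 - 32y - 91, Remainder: -280


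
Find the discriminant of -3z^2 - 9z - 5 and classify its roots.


D = b^2 - 4ac = (-9)^2 - 4(-3)(-5) = 81 - 60 = 21
Since D > 0: two distinct irrational roots


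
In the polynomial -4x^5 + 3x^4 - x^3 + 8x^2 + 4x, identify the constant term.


Read off the constant term: 0


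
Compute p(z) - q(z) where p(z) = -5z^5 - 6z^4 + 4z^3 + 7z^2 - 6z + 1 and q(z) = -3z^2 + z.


Distribute the minus sign:
  (-5z^5 - 6z^4 + 4z^3 + 7z^2 - 6z + 1)
- (-3z^2 + z)
Negate second polynomial: 3z^2 - z
Add: -5z^5 - 6z^4 + 4z^3 + 10z^2 - 7z + 1


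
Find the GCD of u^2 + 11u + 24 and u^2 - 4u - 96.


Factor each:
  u^2 + 11u + 24 = (u + 8)(u + 3)
  u^2 - 4u - 96 = (u + 8)(u - 12)
Common monic factor: u + 8


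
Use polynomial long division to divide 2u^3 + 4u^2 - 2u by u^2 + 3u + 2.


(2u^3 + 4u^2 - 2u) / (u^2 + 3u + 2)
Step 1: 2u * (u^2 + 3u + 2) = 2u^3 + 6u^2 + 4u; subtract.
Step 2: -2 * (u^2 + 3u + 2) = -2u^2 - 6u - 4; subtract.
Quotient: 2u - 2, Remainder: 4


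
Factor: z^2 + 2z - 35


Roots satisfy r1 + r2 = -b/a = -2 and r1*r2 = c/a = -35.
So r1 = -7, r2 = 5.
z^2 + 2z - 35 = (z - r1)(z - r2) = (z + 7)(z - 5)


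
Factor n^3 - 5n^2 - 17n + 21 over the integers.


Try integer roots (divisors of 21). n=7: p(7)=0.
Divide out (n - 7): quotient is n^2 + 2n - 3.
Factor the quadratic: (n - 1)(n + 3)
Result: (n - 7)(n - 1)(n + 3)


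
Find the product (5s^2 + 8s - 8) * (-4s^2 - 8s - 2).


Distribute each term of the first polynomial:
  (5s^2)(-4s^2 - 8s - 2) = -20s^4 - 40s^3 - 10s^2
  (8s)(-4s^2 - 8s - 2) = -32s^3 - 64s^2 - 16s
  (-8)(-4s^2 - 8s - 2) = 32s^2 + 64s + 16
Sum: -20s^4 - 72s^3 - 42s^2 + 48s + 16


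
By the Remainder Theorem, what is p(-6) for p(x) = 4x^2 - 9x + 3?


By the Remainder Theorem, the remainder equals p(-6):
  4*(-6)^2 = 144
  -9*(-6)^1 = 54
  constant: 3
Sum: 144 + 54 + 3 = 201


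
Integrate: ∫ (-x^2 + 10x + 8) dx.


Reverse power rule on each term:
  ∫ -x^2 dx = -(1/3)x^3
  ∫ 10x dx = 5x^2
  ∫ 8 dx = 8x
F(x) = -(1/3)x^3 + 5x^2 + 8x + C


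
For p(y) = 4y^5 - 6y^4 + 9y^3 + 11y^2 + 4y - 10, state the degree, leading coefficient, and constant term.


Highest power of y is 5, with coefficient 4. Constant term is -10.
Degree = 5, leading coefficient = 4, constant term = -10


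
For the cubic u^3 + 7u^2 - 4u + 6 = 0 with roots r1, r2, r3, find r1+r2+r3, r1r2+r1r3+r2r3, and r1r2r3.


Monic cubic u^3+bu^2+cu+d=0: sum=-b, pairwise sum=c, product=-d.
b=7, c=-4, d=6
r1+r2+r3 = -7
r1r2+r1r3+r2r3 = -4
r1r2r3 = -6


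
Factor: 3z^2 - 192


Roots satisfy r1 + r2 = -b/a = 0 and r1*r2 = c/a = -64.
So r1 = 8, r2 = -8.
3z^2 - 192 = 3(z - r1)(z - r2) = 3(z - 8)(z + 8)


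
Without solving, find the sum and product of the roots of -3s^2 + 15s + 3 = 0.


For as^2+bs+c=0: sum = -b/a, product = c/a.
a=-3, b=15, c=3
Sum = -(15)/-3 = 5
Product = (3)/-3 = -1


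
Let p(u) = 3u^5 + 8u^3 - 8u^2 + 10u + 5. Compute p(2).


Using direct substitution:
  3 * (2)^5 = 96
  0 * (2)^4 = 0
  8 * (2)^3 = 64
  -8 * (2)^2 = -32
  10 * (2)^1 = 20
  constant: 5
Sum = 96 + 0 + 64 - 32 + 20 + 5 = 153


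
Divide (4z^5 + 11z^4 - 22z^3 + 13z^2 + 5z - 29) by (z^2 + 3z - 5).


(4z^5 + 11z^4 - 22z^3 + 13z^2 + 5z - 29) / (z^2 + 3z - 5)
Step 1: 4z^3 * (z^2 + 3z - 5) = 4z^5 + 12z^4 - 20z^3; subtract.
Step 2: -z^2 * (z^2 + 3z - 5) = -z^4 - 3z^3 + 5z^2; subtract.
Step 3: z * (z^2 + 3z - 5) = z^3 + 3z^2 - 5z; subtract.
Step 4: 5 * (z^2 + 3z - 5) = 5z^2 + 15z - 25; subtract.
Quotient: 4z^3 - z^2 + z + 5, Remainder: -5z - 4


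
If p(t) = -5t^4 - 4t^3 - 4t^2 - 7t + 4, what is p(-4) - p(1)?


p(-4) = -1056
p(1) = -16
p(-4) - p(1) = -1056 + 16 = -1040


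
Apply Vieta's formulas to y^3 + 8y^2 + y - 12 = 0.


Monic cubic y^3+by^2+cy+d=0: sum=-b, pairwise sum=c, product=-d.
b=8, c=1, d=-12
r1+r2+r3 = -8
r1r2+r1r3+r2r3 = 1
r1r2r3 = 12


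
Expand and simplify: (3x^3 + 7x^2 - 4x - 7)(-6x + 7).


Distribute each term of the first polynomial:
  (3x^3)(-6x + 7) = -18x^4 + 21x^3
  (7x^2)(-6x + 7) = -42x^3 + 49x^2
  (-4x)(-6x + 7) = 24x^2 - 28x
  (-7)(-6x + 7) = 42x - 49
Sum: -18x^4 - 21x^3 + 73x^2 + 14x - 49


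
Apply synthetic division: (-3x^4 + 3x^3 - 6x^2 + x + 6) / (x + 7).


Synthetic division with c = -7. Coefficients: -3, 3, -6, 1, 6
Bring down -3.
  -3 * -7 = 21; 21 + 3 = 24
  24 * -7 = -168; -168 - 6 = -174
  -174 * -7 = 1218; 1218 + 1 = 1219
  1219 * -7 = -8533; -8533 + 6 = -8527
Quotient: -3x^3 + 24x^2 - 174x + 1219, Remainder: -8527


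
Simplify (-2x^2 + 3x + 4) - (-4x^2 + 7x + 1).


Distribute the minus sign:
  (-2x^2 + 3x + 4)
- (-4x^2 + 7x + 1)
Negate second polynomial: 4x^2 - 7x - 1
Add: 2x^2 - 4x + 3


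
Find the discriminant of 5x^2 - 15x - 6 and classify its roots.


D = b^2 - 4ac = (-15)^2 - 4(5)(-6) = 225 + 120 = 345
Since D > 0: two distinct irrational roots


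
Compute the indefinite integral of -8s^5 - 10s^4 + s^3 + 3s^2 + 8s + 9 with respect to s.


Reverse power rule on each term:
  ∫ -8s^5 ds = -(4/3)s^6
  ∫ -10s^4 ds = -2s^5
  ∫ s^3 ds = (1/4)s^4
  ∫ 3s^2 ds = s^3
  ∫ 8s ds = 4s^2
  ∫ 9 ds = 9s
F(s) = -(4/3)s^6 - 2s^5 + (1/4)s^4 + s^3 + 4s^2 + 9s + C


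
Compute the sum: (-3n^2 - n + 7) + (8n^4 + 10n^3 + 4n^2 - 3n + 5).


Align terms by degree and add:
  -3n^2 - n + 7
+ 8n^4 + 10n^3 + 4n^2 - 3n + 5
= 8n^4 + 10n^3 + n^2 - 4n + 12


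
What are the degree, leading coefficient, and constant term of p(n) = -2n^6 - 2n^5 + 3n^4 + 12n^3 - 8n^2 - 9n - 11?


Highest power of n is 6, with coefficient -2. Constant term is -11.
Degree = 6, leading coefficient = -2, constant term = -11


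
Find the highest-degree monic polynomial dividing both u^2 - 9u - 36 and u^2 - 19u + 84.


Factor each:
  u^2 - 9u - 36 = (u - 12)(u + 3)
  u^2 - 19u + 84 = (u - 12)(u - 7)
Common monic factor: u - 12


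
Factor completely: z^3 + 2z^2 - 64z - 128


Try integer roots (divisors of -128). z=8: p(8)=0.
Divide out (z - 8): quotient is z^2 + 10z + 16.
Factor the quadratic: (z + 2)(z + 8)
Result: (z - 8)(z + 2)(z + 8)


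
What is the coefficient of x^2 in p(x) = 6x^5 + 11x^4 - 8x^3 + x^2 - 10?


Read off the coefficient of x^2: 1


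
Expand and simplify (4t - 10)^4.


Expand (4t - 10)^4 by repeated multiplication:
  (4t - 10)^2 = 16t^2 - 80t + 100
  (4t - 10)^3 = 64t^3 - 480t^2 + 1200t - 1000
= 256t^4 - 2560t^3 + 9600t^2 - 16000t + 10000


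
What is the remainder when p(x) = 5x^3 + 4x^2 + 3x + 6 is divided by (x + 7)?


By the Remainder Theorem, the remainder equals p(-7):
  5*(-7)^3 = -1715
  4*(-7)^2 = 196
  3*(-7)^1 = -21
  constant: 6
Sum: -1715 + 196 - 21 + 6 = -1534


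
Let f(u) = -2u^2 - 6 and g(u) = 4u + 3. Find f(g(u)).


Substitute g(u) into f:
f(g(u)) = -2*(4u + 3)^2 + (-6)
(4u + 3)^2 = 16u^2 + 24u + 9
Expand and combine: -32u^2 - 48u - 24


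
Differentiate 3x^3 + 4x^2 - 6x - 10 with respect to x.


Apply the power rule term by term:
  d/dx(3x^3) = 9x^2
  d/dx(4x^2) = 8x
  d/dx(-6x) = -6
  d/dx(-10) = 0
p'(x) = 9x^2 + 8x - 6


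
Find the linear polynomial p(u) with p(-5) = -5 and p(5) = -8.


p(u) = mu + b. Using p(-5)=-5, p(5)=-8:
m = (-5 + 8)/(-5 - 5) = 3/-10 = -3/10
b = -5 - m*(-5) = -5 - 3/2 = -13/2
p(u) = -(3/10)u - (13/2)


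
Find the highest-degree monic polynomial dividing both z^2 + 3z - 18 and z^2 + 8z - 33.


Factor each:
  z^2 + 3z - 18 = (z - 3)(z + 6)
  z^2 + 8z - 33 = (z - 3)(z + 11)
Common monic factor: z - 3


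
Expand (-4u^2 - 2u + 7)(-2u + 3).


Distribute each term of the first polynomial:
  (-4u^2)(-2u + 3) = 8u^3 - 12u^2
  (-2u)(-2u + 3) = 4u^2 - 6u
  (7)(-2u + 3) = -14u + 21
Sum: 8u^3 - 8u^2 - 20u + 21


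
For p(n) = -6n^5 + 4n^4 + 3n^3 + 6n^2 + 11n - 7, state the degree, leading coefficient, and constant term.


Highest power of n is 5, with coefficient -6. Constant term is -7.
Degree = 5, leading coefficient = -6, constant term = -7


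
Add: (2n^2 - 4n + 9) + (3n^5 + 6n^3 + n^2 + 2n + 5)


Align terms by degree and add:
  2n^2 - 4n + 9
+ 3n^5 + 6n^3 + n^2 + 2n + 5
= 3n^5 + 6n^3 + 3n^2 - 2n + 14


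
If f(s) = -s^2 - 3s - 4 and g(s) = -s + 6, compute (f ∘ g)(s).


Substitute g(s) into f:
f(g(s)) = -1*(-s + 6)^2 + (-3)*(-s + 6) + (-4)
(-s + 6)^2 = s^2 - 12s + 36
Expand and combine: -s^2 + 15s - 58


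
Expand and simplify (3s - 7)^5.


Expand (3s - 7)^5 by repeated multiplication:
  (3s - 7)^2 = 9s^2 - 42s + 49
  (3s - 7)^3 = 27s^3 - 189s^2 + 441s - 343
  (3s - 7)^4 = 81s^4 - 756s^3 + 2646s^2 - 4116s + 2401
= 243s^5 - 2835s^4 + 13230s^3 - 30870s^2 + 36015s - 16807


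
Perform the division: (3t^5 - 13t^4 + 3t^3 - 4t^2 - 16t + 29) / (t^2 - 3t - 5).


(3t^5 - 13t^4 + 3t^3 - 4t^2 - 16t + 29) / (t^2 - 3t - 5)
Step 1: 3t^3 * (t^2 - 3t - 5) = 3t^5 - 9t^4 - 15t^3; subtract.
Step 2: -4t^2 * (t^2 - 3t - 5) = -4t^4 + 12t^3 + 20t^2; subtract.
Step 3: 6t * (t^2 - 3t - 5) = 6t^3 - 18t^2 - 30t; subtract.
Step 4: -6 * (t^2 - 3t - 5) = -6t^2 + 18t + 30; subtract.
Quotient: 3t^3 - 4t^2 + 6t - 6, Remainder: -4t - 1


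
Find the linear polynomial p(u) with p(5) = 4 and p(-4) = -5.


p(u) = mu + b. Using p(5)=4, p(-4)=-5:
m = (4 + 5)/(5 + 4) = 9/9 = 1
b = 4 - m*(5) = 4 - 5 = -1
p(u) = u - 1


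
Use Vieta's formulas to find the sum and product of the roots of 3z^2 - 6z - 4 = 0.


For az^2+bz+c=0: sum = -b/a, product = c/a.
a=3, b=-6, c=-4
Sum = -(-6)/3 = 2
Product = (-4)/3 = -4/3


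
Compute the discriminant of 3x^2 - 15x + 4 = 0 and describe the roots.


D = b^2 - 4ac = (-15)^2 - 4(3)(4) = 225 - 48 = 177
Since D > 0: two distinct irrational roots


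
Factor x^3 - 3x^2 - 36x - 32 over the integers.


Try integer roots (divisors of -32). x=8: p(8)=0.
Divide out (x - 8): quotient is x^2 + 5x + 4.
Factor the quadratic: (x + 4)(x + 1)
Result: (x - 8)(x + 4)(x + 1)


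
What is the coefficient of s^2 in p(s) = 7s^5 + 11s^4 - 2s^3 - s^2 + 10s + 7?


Read off the coefficient of s^2: -1


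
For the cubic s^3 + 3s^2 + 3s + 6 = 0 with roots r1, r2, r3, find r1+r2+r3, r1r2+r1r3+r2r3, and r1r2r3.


Monic cubic s^3+bs^2+cs+d=0: sum=-b, pairwise sum=c, product=-d.
b=3, c=3, d=6
r1+r2+r3 = -3
r1r2+r1r3+r2r3 = 3
r1r2r3 = -6


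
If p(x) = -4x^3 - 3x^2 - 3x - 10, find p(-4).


Using direct substitution:
  -4 * (-4)^3 = 256
  -3 * (-4)^2 = -48
  -3 * (-4)^1 = 12
  constant: -10
Sum = 256 - 48 + 12 - 10 = 210


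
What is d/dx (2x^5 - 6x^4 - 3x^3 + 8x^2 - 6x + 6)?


Apply the power rule term by term:
  d/dx(2x^5) = 10x^4
  d/dx(-6x^4) = -24x^3
  d/dx(-3x^3) = -9x^2
  d/dx(8x^2) = 16x
  d/dx(-6x) = -6
  d/dx(6) = 0
p'(x) = 10x^4 - 24x^3 - 9x^2 + 16x - 6


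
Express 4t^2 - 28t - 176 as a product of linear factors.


Roots satisfy r1 + r2 = -b/a = 7 and r1*r2 = c/a = -44.
So r1 = 11, r2 = -4.
4t^2 - 28t - 176 = 4(t - r1)(t - r2) = 4(t - 11)(t + 4)


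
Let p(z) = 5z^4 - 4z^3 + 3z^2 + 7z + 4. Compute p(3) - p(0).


p(3) = 349
p(0) = 4
p(3) - p(0) = 349 - 4 = 345


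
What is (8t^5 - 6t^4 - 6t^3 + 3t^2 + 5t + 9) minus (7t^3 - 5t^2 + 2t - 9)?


Distribute the minus sign:
  (8t^5 - 6t^4 - 6t^3 + 3t^2 + 5t + 9)
- (7t^3 - 5t^2 + 2t - 9)
Negate second polynomial: -7t^3 + 5t^2 - 2t + 9
Add: 8t^5 - 6t^4 - 13t^3 + 8t^2 + 3t + 18


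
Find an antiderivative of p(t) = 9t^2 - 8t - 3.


Reverse power rule on each term:
  ∫ 9t^2 dt = 3t^3
  ∫ -8t dt = -4t^2
  ∫ -3 dt = -3t
F(t) = 3t^3 - 4t^2 - 3t + C


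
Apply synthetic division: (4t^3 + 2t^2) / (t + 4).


Synthetic division with c = -4. Coefficients: 4, 2, 0, 0
Bring down 4.
  4 * -4 = -16; -16 + 2 = -14
  -14 * -4 = 56; 56 + 0 = 56
  56 * -4 = -224; -224 + 0 = -224
Quotient: 4t^2 - 14t + 56, Remainder: -224


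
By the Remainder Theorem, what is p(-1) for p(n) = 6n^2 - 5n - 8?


By the Remainder Theorem, the remainder equals p(-1):
  6*(-1)^2 = 6
  -5*(-1)^1 = 5
  constant: -8
Sum: 6 + 5 - 8 = 3


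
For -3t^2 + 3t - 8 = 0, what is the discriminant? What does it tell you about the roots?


D = b^2 - 4ac = (3)^2 - 4(-3)(-8) = 9 - 96 = -87
Since D < 0: two complex conjugate roots (no real roots)


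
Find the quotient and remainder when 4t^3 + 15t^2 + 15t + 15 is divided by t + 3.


(4t^3 + 15t^2 + 15t + 15) / (t + 3)
Step 1: 4t^2 * (t + 3) = 4t^3 + 12t^2; subtract.
Step 2: 3t * (t + 3) = 3t^2 + 9t; subtract.
Step 3: 6 * (t + 3) = 6t + 18; subtract.
Quotient: 4t^2 + 3t + 6, Remainder: -3


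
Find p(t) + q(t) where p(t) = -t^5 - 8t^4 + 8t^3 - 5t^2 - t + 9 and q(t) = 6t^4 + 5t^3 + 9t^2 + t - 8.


Align terms by degree and add:
  -t^5 - 8t^4 + 8t^3 - 5t^2 - t + 9
+ 6t^4 + 5t^3 + 9t^2 + t - 8
= -t^5 - 2t^4 + 13t^3 + 4t^2 + 1


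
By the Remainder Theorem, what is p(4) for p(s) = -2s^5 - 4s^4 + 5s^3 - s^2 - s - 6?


By the Remainder Theorem, the remainder equals p(4):
  -2*(4)^5 = -2048
  -4*(4)^4 = -1024
  5*(4)^3 = 320
  -1*(4)^2 = -16
  -1*(4)^1 = -4
  constant: -6
Sum: -2048 - 1024 + 320 - 16 - 4 - 6 = -2778


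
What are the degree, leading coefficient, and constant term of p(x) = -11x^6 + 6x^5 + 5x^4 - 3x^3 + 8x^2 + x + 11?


Highest power of x is 6, with coefficient -11. Constant term is 11.
Degree = 6, leading coefficient = -11, constant term = 11


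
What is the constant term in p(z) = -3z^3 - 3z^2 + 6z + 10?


Read off the constant term: 10


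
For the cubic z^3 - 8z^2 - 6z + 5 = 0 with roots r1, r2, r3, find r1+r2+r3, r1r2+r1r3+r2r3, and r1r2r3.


Monic cubic z^3+bz^2+cz+d=0: sum=-b, pairwise sum=c, product=-d.
b=-8, c=-6, d=5
r1+r2+r3 = 8
r1r2+r1r3+r2r3 = -6
r1r2r3 = -5


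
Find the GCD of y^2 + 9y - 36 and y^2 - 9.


Factor each:
  y^2 + 9y - 36 = (y - 3)(y + 12)
  y^2 - 9 = (y - 3)(y + 3)
Common monic factor: y - 3


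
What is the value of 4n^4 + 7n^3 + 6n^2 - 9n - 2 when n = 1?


Using direct substitution:
  4 * (1)^4 = 4
  7 * (1)^3 = 7
  6 * (1)^2 = 6
  -9 * (1)^1 = -9
  constant: -2
Sum = 4 + 7 + 6 - 9 - 2 = 6


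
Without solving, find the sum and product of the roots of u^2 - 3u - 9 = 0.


For au^2+bu+c=0: sum = -b/a, product = c/a.
a=1, b=-3, c=-9
Sum = -(-3)/1 = 3
Product = (-9)/1 = -9


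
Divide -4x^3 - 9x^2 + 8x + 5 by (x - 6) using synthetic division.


Synthetic division with c = 6. Coefficients: -4, -9, 8, 5
Bring down -4.
  -4 * 6 = -24; -24 - 9 = -33
  -33 * 6 = -198; -198 + 8 = -190
  -190 * 6 = -1140; -1140 + 5 = -1135
Quotient: -4x^2 - 33x - 190, Remainder: -1135


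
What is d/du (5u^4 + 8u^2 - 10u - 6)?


Apply the power rule term by term:
  d/du(5u^4) = 20u^3
  d/du(8u^2) = 16u
  d/du(-10u) = -10
  d/du(-6) = 0
p'(u) = 20u^3 + 16u - 10


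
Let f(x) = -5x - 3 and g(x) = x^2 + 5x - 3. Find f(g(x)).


Substitute g(x) into f:
f(g(x)) = -5*(x^2 + 5x - 3) + (-3)
Expand and combine: -5x^2 - 25x + 12


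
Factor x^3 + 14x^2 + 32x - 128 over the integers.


Try integer roots (divisors of -128). x=2: p(2)=0.
Divide out (x - 2): quotient is x^2 + 16x + 64.
Factor the quadratic: (x + 8)(x + 8)
Result: (x - 2)(x + 8)(x + 8)


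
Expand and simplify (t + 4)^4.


Expand (t + 4)^4 by repeated multiplication:
  (t + 4)^2 = t^2 + 8t + 16
  (t + 4)^3 = t^3 + 12t^2 + 48t + 64
= t^4 + 16t^3 + 96t^2 + 256t + 256


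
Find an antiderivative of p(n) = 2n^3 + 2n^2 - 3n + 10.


Reverse power rule on each term:
  ∫ 2n^3 dn = (1/2)n^4
  ∫ 2n^2 dn = (2/3)n^3
  ∫ -3n dn = -(3/2)n^2
  ∫ 10 dn = 10n
F(n) = (1/2)n^4 + (2/3)n^3 - (3/2)n^2 + 10n + C


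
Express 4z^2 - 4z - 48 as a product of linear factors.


Roots satisfy r1 + r2 = -b/a = 1 and r1*r2 = c/a = -12.
So r1 = -3, r2 = 4.
4z^2 - 4z - 48 = 4(z - r1)(z - r2) = 4(z + 3)(z - 4)


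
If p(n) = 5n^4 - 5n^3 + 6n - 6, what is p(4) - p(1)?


p(4) = 978
p(1) = 0
p(4) - p(1) = 978 = 978


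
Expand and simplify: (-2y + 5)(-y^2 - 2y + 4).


Distribute each term of the first polynomial:
  (-2y)(-y^2 - 2y + 4) = 2y^3 + 4y^2 - 8y
  (5)(-y^2 - 2y + 4) = -5y^2 - 10y + 20
Sum: 2y^3 - y^2 - 18y + 20


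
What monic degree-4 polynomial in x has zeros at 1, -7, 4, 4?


p(x) = (x - 1)(x + 7)(x - 4)(x - 4)
Expand: x^4 - 2x^3 - 39x^2 + 152x - 112


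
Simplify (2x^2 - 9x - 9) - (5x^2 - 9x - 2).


Distribute the minus sign:
  (2x^2 - 9x - 9)
- (5x^2 - 9x - 2)
Negate second polynomial: -5x^2 + 9x + 2
Add: -3x^2 - 7


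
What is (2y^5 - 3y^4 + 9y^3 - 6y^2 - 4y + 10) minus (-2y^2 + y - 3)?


Distribute the minus sign:
  (2y^5 - 3y^4 + 9y^3 - 6y^2 - 4y + 10)
- (-2y^2 + y - 3)
Negate second polynomial: 2y^2 - y + 3
Add: 2y^5 - 3y^4 + 9y^3 - 4y^2 - 5y + 13


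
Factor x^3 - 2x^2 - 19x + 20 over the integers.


Try integer roots (divisors of 20). x=-4: p(-4)=0.
Divide out (x + 4): quotient is x^2 - 6x + 5.
Factor the quadratic: (x - 5)(x - 1)
Result: (x + 4)(x - 5)(x - 1)


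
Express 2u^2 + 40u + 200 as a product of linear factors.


Roots satisfy r1 + r2 = -b/a = -20 and r1*r2 = c/a = 100.
So r1 = -10, r2 = -10.
2u^2 + 40u + 200 = 2(u - r1)(u - r2) = 2(u + 10)(u + 10)


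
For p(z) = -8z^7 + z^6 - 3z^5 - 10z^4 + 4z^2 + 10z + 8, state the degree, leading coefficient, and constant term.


Highest power of z is 7, with coefficient -8. Constant term is 8.
Degree = 7, leading coefficient = -8, constant term = 8


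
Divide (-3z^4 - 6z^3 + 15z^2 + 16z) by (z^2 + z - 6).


(-3z^4 - 6z^3 + 15z^2 + 16z) / (z^2 + z - 6)
Step 1: -3z^2 * (z^2 + z - 6) = -3z^4 - 3z^3 + 18z^2; subtract.
Step 2: -3z * (z^2 + z - 6) = -3z^3 - 3z^2 + 18z; subtract.
Step 3: 0 * (z^2 + z - 6) = 0; subtract.
Quotient: -3z^2 - 3z, Remainder: -2z


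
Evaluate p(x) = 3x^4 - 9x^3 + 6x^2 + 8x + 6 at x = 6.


Using direct substitution:
  3 * (6)^4 = 3888
  -9 * (6)^3 = -1944
  6 * (6)^2 = 216
  8 * (6)^1 = 48
  constant: 6
Sum = 3888 - 1944 + 216 + 48 + 6 = 2214


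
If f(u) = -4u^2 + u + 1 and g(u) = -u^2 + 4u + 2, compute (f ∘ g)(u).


Substitute g(u) into f:
f(g(u)) = -4*(-u^2 + 4u + 2)^2 + 1*(-u^2 + 4u + 2) + 1
(-u^2 + 4u + 2)^2 = u^4 - 8u^3 + 12u^2 + 16u + 4
Expand and combine: -4u^4 + 32u^3 - 49u^2 - 60u - 13


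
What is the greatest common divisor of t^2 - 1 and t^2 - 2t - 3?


Factor each:
  t^2 - 1 = (t + 1)(t - 1)
  t^2 - 2t - 3 = (t + 1)(t - 3)
Common monic factor: t + 1


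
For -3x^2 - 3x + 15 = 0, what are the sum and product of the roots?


For ax^2+bx+c=0: sum = -b/a, product = c/a.
a=-3, b=-3, c=15
Sum = -(-3)/-3 = -1
Product = (15)/-3 = -5


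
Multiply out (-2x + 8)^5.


Expand (-2x + 8)^5 by repeated multiplication:
  (-2x + 8)^2 = 4x^2 - 32x + 64
  (-2x + 8)^3 = -8x^3 + 96x^2 - 384x + 512
  (-2x + 8)^4 = 16x^4 - 256x^3 + 1536x^2 - 4096x + 4096
= -32x^5 + 640x^4 - 5120x^3 + 20480x^2 - 40960x + 32768


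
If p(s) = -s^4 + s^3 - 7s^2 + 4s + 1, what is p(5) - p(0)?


p(5) = -654
p(0) = 1
p(5) - p(0) = -654 - 1 = -655


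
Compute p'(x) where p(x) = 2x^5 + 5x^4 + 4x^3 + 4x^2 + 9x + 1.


Apply the power rule term by term:
  d/dx(2x^5) = 10x^4
  d/dx(5x^4) = 20x^3
  d/dx(4x^3) = 12x^2
  d/dx(4x^2) = 8x
  d/dx(9x) = 9
  d/dx(1) = 0
p'(x) = 10x^4 + 20x^3 + 12x^2 + 8x + 9


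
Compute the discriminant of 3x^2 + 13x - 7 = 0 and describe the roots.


D = b^2 - 4ac = (13)^2 - 4(3)(-7) = 169 + 84 = 253
Since D > 0: two distinct irrational roots


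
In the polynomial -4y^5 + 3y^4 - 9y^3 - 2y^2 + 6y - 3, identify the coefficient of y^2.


Read off the coefficient of y^2: -2


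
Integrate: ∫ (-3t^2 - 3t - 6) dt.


Reverse power rule on each term:
  ∫ -3t^2 dt = -t^3
  ∫ -3t dt = -(3/2)t^2
  ∫ -6 dt = -6t
F(t) = -t^3 - (3/2)t^2 - 6t + C


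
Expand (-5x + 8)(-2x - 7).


Distribute each term of the first polynomial:
  (-5x)(-2x - 7) = 10x^2 + 35x
  (8)(-2x - 7) = -16x - 56
Sum: 10x^2 + 19x - 56


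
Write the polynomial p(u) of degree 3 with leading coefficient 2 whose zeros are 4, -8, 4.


p(u) = 2(u - 4)(u + 8)(u - 4)
Expand: 2u^3 - 96u + 256


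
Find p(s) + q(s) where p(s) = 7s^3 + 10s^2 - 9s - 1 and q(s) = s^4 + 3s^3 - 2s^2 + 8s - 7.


Align terms by degree and add:
  7s^3 + 10s^2 - 9s - 1
+ s^4 + 3s^3 - 2s^2 + 8s - 7
= s^4 + 10s^3 + 8s^2 - s - 8


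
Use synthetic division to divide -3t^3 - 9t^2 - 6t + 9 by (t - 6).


Synthetic division with c = 6. Coefficients: -3, -9, -6, 9
Bring down -3.
  -3 * 6 = -18; -18 - 9 = -27
  -27 * 6 = -162; -162 - 6 = -168
  -168 * 6 = -1008; -1008 + 9 = -999
Quotient: -3t^2 - 27t - 168, Remainder: -999


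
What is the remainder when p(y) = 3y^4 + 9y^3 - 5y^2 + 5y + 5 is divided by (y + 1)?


By the Remainder Theorem, the remainder equals p(-1):
  3*(-1)^4 = 3
  9*(-1)^3 = -9
  -5*(-1)^2 = -5
  5*(-1)^1 = -5
  constant: 5
Sum: 3 - 9 - 5 - 5 + 5 = -11
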